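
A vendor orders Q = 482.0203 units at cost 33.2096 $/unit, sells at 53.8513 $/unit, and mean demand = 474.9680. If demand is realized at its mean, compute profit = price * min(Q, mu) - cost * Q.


Sales at mu = min(482.0203, 474.9680) = 474.9680
Revenue = 53.8513 * 474.9680 = 25577.6443
Total cost = 33.2096 * 482.0203 = 16007.7014
Profit = 25577.6443 - 16007.7014 = 9569.9429

9569.9429 $


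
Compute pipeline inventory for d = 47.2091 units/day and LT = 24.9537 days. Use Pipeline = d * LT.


Pipeline = 47.2091 * 24.9537 = 1178.0417

1178.0417 units


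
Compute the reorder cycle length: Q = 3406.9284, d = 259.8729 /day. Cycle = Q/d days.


Cycle = 3406.9284 / 259.8729 = 13.1100

13.1100 days


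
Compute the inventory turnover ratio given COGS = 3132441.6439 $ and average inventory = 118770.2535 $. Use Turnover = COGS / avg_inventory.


Turnover = 3132441.6439 / 118770.2535 = 26.3740

26.3740


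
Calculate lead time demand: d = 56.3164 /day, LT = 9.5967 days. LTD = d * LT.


LTD = 56.3164 * 9.5967 = 540.4516

540.4516 units


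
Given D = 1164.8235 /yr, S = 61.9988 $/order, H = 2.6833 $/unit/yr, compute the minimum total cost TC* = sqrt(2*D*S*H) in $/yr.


2*D*S*H = 387563.2899
TC* = sqrt(387563.2899) = 622.5458

622.5458 $/yr


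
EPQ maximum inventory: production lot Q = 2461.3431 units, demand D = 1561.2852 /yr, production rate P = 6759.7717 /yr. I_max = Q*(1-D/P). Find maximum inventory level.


D/P = 0.2310
1 - D/P = 0.7690
I_max = 2461.3431 * 0.7690 = 1892.8537

1892.8537 units


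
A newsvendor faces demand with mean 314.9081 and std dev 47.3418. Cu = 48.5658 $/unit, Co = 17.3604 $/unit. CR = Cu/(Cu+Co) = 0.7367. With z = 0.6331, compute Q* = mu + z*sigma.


CR = Cu/(Cu+Co) = 48.5658/(48.5658+17.3604) = 0.7367
z = 0.6331
Q* = 314.9081 + 0.6331 * 47.3418 = 344.8802

344.8802 units


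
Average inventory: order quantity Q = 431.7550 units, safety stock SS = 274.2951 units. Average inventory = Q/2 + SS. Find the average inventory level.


Q/2 = 215.8775
Avg = 215.8775 + 274.2951 = 490.1726

490.1726 units


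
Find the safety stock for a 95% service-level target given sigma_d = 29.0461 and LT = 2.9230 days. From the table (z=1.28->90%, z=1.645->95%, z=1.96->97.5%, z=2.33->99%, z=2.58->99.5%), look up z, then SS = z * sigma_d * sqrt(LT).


From the table, SL = 95% corresponds to z = 1.645
sqrt(LT) = sqrt(2.9230) = 1.7097
SS = 1.645 * 29.0461 * 1.7097 = 81.6899

81.6899 units


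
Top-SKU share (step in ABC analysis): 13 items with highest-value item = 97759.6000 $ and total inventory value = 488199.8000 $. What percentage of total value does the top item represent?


Top item = 97759.6000
Total = 488199.8000
Percentage = 97759.6000 / 488199.8000 * 100 = 20.0245

20.0245%


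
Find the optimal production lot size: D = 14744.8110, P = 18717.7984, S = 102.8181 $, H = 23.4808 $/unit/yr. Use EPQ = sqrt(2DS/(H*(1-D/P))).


1 - D/P = 1 - 0.7877 = 0.2123
H*(1-D/P) = 4.9840
2DS = 3032066.9038
EPQ = sqrt(608363.9460) = 779.9769

779.9769 units


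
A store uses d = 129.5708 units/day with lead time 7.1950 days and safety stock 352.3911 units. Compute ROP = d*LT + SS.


d*LT = 129.5708 * 7.1950 = 932.2619
ROP = 932.2619 + 352.3911 = 1284.6530

1284.6530 units


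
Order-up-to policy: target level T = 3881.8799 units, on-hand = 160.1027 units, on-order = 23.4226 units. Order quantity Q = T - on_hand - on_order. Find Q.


Inventory position = OH + OO = 160.1027 + 23.4226 = 183.5253
Q = 3881.8799 - 183.5253 = 3698.3546

3698.3546 units


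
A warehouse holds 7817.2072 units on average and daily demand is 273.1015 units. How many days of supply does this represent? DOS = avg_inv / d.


DOS = 7817.2072 / 273.1015 = 28.6238

28.6238 days


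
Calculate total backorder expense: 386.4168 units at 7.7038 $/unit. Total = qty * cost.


Total = 386.4168 * 7.7038 = 2976.8777

2976.8777 $


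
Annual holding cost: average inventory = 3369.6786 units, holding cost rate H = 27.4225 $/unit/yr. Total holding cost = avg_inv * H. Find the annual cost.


Cost = 3369.6786 * 27.4225 = 92405.0114

92405.0114 $/yr


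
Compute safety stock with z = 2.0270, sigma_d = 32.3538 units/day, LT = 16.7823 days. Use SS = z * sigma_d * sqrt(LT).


sqrt(LT) = sqrt(16.7823) = 4.0966
SS = 2.0270 * 32.3538 * 4.0966 = 268.6611

268.6611 units


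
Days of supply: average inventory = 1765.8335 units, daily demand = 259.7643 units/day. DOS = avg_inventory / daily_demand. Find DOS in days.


DOS = 1765.8335 / 259.7643 = 6.7978

6.7978 days


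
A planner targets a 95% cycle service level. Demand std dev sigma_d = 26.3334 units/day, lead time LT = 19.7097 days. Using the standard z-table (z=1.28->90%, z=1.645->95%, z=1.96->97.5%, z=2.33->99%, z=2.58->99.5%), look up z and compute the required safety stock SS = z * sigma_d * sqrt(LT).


From the table, SL = 95% corresponds to z = 1.645
sqrt(LT) = sqrt(19.7097) = 4.4396
SS = 1.645 * 26.3334 * 4.4396 = 192.3149

192.3149 units


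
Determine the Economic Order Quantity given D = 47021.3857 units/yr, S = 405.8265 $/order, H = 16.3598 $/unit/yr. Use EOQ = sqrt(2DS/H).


2*D*S = 2 * 47021.3857 * 405.8265 = 38165048.7676
2*D*S/H = 2332855.4608
EOQ = sqrt(2332855.4608) = 1527.3688

1527.3688 units


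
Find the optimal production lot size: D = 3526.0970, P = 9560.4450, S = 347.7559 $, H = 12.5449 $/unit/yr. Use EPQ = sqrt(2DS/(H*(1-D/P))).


1 - D/P = 1 - 0.3688 = 0.6312
H*(1-D/P) = 7.9181
2DS = 2452442.0714
EPQ = sqrt(309727.1734) = 556.5314

556.5314 units


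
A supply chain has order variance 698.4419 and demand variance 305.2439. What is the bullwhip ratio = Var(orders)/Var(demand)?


BW = 698.4419 / 305.2439 = 2.2881

2.2881


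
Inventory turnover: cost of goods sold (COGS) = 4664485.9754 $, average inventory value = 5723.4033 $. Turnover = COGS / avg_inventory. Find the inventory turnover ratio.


Turnover = 4664485.9754 / 5723.4033 = 814.9847

814.9847


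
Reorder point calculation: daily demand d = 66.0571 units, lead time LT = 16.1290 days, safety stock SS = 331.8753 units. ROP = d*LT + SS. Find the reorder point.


d*LT = 66.0571 * 16.1290 = 1065.4350
ROP = 1065.4350 + 331.8753 = 1397.3103

1397.3103 units


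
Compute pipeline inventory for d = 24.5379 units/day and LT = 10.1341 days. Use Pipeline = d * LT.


Pipeline = 24.5379 * 10.1341 = 248.6695

248.6695 units


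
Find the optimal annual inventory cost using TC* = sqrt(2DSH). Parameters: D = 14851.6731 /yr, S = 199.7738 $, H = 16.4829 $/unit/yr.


2*D*S*H = 97808710.1101
TC* = sqrt(97808710.1101) = 9889.8286

9889.8286 $/yr


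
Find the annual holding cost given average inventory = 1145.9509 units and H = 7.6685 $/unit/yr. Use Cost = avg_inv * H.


Cost = 1145.9509 * 7.6685 = 8787.7245

8787.7245 $/yr


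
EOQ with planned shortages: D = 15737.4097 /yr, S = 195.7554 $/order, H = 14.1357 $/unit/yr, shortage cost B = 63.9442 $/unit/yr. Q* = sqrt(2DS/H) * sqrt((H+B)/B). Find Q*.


sqrt(2DS/H) = 660.2066
sqrt((H+B)/B) = 1.1050
Q* = 660.2066 * 1.1050 = 729.5396

729.5396 units


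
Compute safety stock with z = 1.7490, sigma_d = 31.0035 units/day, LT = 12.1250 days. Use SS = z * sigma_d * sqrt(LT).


sqrt(LT) = sqrt(12.1250) = 3.4821
SS = 1.7490 * 31.0035 * 3.4821 = 188.8171

188.8171 units


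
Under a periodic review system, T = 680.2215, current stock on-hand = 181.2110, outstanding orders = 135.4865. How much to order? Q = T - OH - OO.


Inventory position = OH + OO = 181.2110 + 135.4865 = 316.6975
Q = 680.2215 - 316.6975 = 363.5240

363.5240 units


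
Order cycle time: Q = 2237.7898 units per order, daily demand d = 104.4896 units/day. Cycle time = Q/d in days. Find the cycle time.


Cycle = 2237.7898 / 104.4896 = 21.4164

21.4164 days


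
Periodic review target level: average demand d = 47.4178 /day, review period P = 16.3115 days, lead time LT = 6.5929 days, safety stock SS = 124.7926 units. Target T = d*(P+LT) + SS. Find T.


P + LT = 22.9044
d*(P+LT) = 47.4178 * 22.9044 = 1086.0763
T = 1086.0763 + 124.7926 = 1210.8689

1210.8689 units


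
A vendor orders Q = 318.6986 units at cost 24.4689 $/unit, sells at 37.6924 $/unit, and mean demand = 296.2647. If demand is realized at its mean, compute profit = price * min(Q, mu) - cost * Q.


Sales at mu = min(318.6986, 296.2647) = 296.2647
Revenue = 37.6924 * 296.2647 = 11166.9276
Total cost = 24.4689 * 318.6986 = 7798.2042
Profit = 11166.9276 - 7798.2042 = 3368.7234

3368.7234 $


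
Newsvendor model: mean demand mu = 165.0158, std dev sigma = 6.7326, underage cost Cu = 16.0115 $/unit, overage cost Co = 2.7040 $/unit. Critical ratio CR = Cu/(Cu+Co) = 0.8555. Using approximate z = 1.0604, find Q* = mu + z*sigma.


CR = Cu/(Cu+Co) = 16.0115/(16.0115+2.7040) = 0.8555
z = 1.0604
Q* = 165.0158 + 1.0604 * 6.7326 = 172.1550

172.1550 units


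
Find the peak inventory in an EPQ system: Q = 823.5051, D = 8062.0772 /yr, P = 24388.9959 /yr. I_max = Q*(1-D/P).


D/P = 0.3306
1 - D/P = 0.6694
I_max = 823.5051 * 0.6694 = 551.2855

551.2855 units


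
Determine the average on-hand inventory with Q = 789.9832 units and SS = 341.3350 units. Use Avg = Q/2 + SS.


Q/2 = 394.9916
Avg = 394.9916 + 341.3350 = 736.3266

736.3266 units


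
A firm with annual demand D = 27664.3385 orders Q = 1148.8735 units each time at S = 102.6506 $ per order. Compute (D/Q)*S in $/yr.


Number of orders = D/Q = 24.0795
Cost = 24.0795 * 102.6506 = 2471.7786

2471.7786 $/yr


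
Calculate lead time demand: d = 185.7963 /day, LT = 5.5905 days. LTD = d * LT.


LTD = 185.7963 * 5.5905 = 1038.6942

1038.6942 units


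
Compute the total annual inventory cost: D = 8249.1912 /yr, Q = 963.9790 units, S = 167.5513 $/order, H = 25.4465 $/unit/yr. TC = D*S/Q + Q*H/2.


Ordering cost = D*S/Q = 1433.8100
Holding cost = Q*H/2 = 12264.9458
TC = 1433.8100 + 12264.9458 = 13698.7558

13698.7558 $/yr


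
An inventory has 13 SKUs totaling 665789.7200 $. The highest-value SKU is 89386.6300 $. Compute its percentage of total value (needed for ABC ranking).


Top item = 89386.6300
Total = 665789.7200
Percentage = 89386.6300 / 665789.7200 * 100 = 13.4257

13.4257%


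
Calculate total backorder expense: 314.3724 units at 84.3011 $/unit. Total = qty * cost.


Total = 314.3724 * 84.3011 = 26501.9391

26501.9391 $


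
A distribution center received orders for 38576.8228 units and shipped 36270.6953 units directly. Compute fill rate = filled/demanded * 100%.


FR = 36270.6953 / 38576.8228 * 100 = 94.0220

94.0220%


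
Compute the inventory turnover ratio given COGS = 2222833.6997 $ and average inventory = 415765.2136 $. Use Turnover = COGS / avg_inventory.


Turnover = 2222833.6997 / 415765.2136 = 5.3464

5.3464


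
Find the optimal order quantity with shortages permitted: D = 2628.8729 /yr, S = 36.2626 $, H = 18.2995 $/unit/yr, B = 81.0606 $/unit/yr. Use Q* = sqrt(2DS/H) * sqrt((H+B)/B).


sqrt(2DS/H) = 102.0727
sqrt((H+B)/B) = 1.1071
Q* = 102.0727 * 1.1071 = 113.0084

113.0084 units


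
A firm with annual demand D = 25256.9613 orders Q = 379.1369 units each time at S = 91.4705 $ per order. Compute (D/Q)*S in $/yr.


Number of orders = D/Q = 66.6170
Cost = 66.6170 * 91.4705 = 6093.4899

6093.4899 $/yr


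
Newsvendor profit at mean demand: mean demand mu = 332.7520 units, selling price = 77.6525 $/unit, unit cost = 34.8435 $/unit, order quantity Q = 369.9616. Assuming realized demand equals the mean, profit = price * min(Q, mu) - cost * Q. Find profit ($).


Sales at mu = min(369.9616, 332.7520) = 332.7520
Revenue = 77.6525 * 332.7520 = 25839.0247
Total cost = 34.8435 * 369.9616 = 12890.7570
Profit = 25839.0247 - 12890.7570 = 12948.2677

12948.2677 $


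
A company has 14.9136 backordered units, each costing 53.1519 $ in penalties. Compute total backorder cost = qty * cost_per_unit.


Total = 14.9136 * 53.1519 = 792.6862

792.6862 $


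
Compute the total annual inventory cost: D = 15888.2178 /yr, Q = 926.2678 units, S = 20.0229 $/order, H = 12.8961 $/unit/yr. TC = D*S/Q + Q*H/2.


Ordering cost = D*S/Q = 343.4516
Holding cost = Q*H/2 = 5972.6211
TC = 343.4516 + 5972.6211 = 6316.0727

6316.0727 $/yr


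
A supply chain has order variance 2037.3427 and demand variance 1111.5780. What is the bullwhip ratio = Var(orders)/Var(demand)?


BW = 2037.3427 / 1111.5780 = 1.8328

1.8328


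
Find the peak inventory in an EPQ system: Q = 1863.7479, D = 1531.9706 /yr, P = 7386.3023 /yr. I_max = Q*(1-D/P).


D/P = 0.2074
1 - D/P = 0.7926
I_max = 1863.7479 * 0.7926 = 1477.1936

1477.1936 units


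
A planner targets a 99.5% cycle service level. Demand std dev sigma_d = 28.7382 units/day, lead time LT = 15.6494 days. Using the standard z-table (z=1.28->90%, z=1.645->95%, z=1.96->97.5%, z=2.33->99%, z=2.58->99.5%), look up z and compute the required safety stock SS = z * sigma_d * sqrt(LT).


From the table, SL = 99.5% corresponds to z = 2.58
sqrt(LT) = sqrt(15.6494) = 3.9559
SS = 2.58 * 28.7382 * 3.9559 = 293.3108

293.3108 units


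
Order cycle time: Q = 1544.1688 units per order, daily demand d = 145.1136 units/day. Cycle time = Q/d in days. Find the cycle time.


Cycle = 1544.1688 / 145.1136 = 10.6411

10.6411 days


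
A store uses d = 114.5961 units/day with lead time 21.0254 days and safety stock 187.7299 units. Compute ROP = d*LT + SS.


d*LT = 114.5961 * 21.0254 = 2409.4288
ROP = 2409.4288 + 187.7299 = 2597.1587

2597.1587 units


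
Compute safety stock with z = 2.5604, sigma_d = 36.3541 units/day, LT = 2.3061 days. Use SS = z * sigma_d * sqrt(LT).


sqrt(LT) = sqrt(2.3061) = 1.5186
SS = 2.5604 * 36.3541 * 1.5186 = 141.3515

141.3515 units


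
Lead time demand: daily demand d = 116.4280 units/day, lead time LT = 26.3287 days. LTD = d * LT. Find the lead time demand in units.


LTD = 116.4280 * 26.3287 = 3065.3979

3065.3979 units


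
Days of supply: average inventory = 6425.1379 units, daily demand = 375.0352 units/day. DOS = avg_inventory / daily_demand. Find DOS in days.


DOS = 6425.1379 / 375.0352 = 17.1321

17.1321 days


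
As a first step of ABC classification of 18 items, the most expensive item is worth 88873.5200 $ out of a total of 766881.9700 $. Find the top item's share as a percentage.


Top item = 88873.5200
Total = 766881.9700
Percentage = 88873.5200 / 766881.9700 * 100 = 11.5889

11.5889%


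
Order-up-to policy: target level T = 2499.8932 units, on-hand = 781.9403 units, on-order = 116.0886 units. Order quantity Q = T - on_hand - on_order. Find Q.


Inventory position = OH + OO = 781.9403 + 116.0886 = 898.0289
Q = 2499.8932 - 898.0289 = 1601.8643

1601.8643 units


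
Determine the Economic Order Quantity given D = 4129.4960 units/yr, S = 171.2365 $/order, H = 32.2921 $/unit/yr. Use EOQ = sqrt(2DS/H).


2*D*S = 2 * 4129.4960 * 171.2365 = 1414240.8836
2*D*S/H = 43795.2590
EOQ = sqrt(43795.2590) = 209.2732

209.2732 units


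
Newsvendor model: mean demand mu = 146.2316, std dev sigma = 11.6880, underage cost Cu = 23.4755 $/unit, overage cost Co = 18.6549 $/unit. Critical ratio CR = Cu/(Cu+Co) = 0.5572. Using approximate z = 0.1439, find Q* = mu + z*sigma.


CR = Cu/(Cu+Co) = 23.4755/(23.4755+18.6549) = 0.5572
z = 0.1439
Q* = 146.2316 + 0.1439 * 11.6880 = 147.9135

147.9135 units


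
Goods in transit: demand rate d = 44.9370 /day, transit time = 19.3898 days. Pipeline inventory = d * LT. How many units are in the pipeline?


Pipeline = 44.9370 * 19.3898 = 871.3194

871.3194 units


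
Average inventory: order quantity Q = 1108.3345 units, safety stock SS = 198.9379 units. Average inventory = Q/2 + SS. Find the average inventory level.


Q/2 = 554.1672
Avg = 554.1672 + 198.9379 = 753.1051

753.1051 units


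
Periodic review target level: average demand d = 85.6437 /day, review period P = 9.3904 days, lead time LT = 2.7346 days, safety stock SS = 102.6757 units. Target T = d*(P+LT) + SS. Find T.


P + LT = 12.1250
d*(P+LT) = 85.6437 * 12.1250 = 1038.4299
T = 1038.4299 + 102.6757 = 1141.1056

1141.1056 units


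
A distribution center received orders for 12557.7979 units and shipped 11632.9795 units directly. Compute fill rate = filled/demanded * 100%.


FR = 11632.9795 / 12557.7979 * 100 = 92.6355

92.6355%


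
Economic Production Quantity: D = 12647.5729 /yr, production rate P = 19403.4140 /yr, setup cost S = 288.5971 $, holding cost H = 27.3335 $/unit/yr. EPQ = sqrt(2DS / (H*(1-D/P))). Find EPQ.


1 - D/P = 1 - 0.6518 = 0.3482
H*(1-D/P) = 9.5169
2DS = 7300105.7220
EPQ = sqrt(767065.8138) = 875.8229

875.8229 units


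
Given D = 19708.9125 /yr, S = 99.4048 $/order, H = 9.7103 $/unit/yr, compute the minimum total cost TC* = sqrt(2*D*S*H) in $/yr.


2*D*S*H = 38048072.5088
TC* = sqrt(38048072.5088) = 6168.3120

6168.3120 $/yr


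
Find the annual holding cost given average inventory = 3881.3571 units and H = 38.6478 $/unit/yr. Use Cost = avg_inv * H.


Cost = 3881.3571 * 38.6478 = 150005.9129

150005.9129 $/yr


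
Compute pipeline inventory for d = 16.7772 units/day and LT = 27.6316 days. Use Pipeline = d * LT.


Pipeline = 16.7772 * 27.6316 = 463.5809

463.5809 units


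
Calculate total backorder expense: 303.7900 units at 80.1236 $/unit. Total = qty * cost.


Total = 303.7900 * 80.1236 = 24340.7484

24340.7484 $


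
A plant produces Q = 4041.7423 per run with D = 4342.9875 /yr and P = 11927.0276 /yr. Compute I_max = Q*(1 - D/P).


D/P = 0.3641
1 - D/P = 0.6359
I_max = 4041.7423 * 0.6359 = 2570.0230

2570.0230 units


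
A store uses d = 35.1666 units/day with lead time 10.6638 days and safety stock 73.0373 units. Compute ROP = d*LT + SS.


d*LT = 35.1666 * 10.6638 = 375.0096
ROP = 375.0096 + 73.0373 = 448.0469

448.0469 units


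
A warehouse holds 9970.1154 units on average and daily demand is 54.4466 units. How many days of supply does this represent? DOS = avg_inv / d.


DOS = 9970.1154 / 54.4466 = 183.1173

183.1173 days


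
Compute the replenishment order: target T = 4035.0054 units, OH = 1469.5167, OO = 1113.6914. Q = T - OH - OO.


Inventory position = OH + OO = 1469.5167 + 1113.6914 = 2583.2081
Q = 4035.0054 - 2583.2081 = 1451.7973

1451.7973 units


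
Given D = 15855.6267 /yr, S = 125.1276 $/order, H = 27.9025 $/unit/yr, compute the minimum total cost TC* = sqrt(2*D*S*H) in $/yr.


2*D*S*H = 110715809.4456
TC* = sqrt(110715809.4456) = 10522.1580

10522.1580 $/yr


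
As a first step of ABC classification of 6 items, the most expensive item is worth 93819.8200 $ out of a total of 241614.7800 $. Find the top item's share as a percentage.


Top item = 93819.8200
Total = 241614.7800
Percentage = 93819.8200 / 241614.7800 * 100 = 38.8303

38.8303%


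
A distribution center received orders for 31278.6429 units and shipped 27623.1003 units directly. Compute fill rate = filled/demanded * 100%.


FR = 27623.1003 / 31278.6429 * 100 = 88.3130

88.3130%


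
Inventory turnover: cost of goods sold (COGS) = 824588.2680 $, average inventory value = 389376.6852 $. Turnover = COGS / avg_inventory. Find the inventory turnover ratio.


Turnover = 824588.2680 / 389376.6852 = 2.1177

2.1177


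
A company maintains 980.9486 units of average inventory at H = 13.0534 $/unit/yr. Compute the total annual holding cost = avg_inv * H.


Cost = 980.9486 * 13.0534 = 12804.7145

12804.7145 $/yr


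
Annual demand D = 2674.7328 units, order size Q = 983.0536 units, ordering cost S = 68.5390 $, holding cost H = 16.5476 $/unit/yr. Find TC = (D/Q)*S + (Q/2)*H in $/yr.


Ordering cost = D*S/Q = 186.4837
Holding cost = Q*H/2 = 8133.5889
TC = 186.4837 + 8133.5889 = 8320.0726

8320.0726 $/yr


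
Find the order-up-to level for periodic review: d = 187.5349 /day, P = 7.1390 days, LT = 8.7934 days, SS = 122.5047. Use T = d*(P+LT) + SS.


P + LT = 15.9324
d*(P+LT) = 187.5349 * 15.9324 = 2987.8810
T = 2987.8810 + 122.5047 = 3110.3857

3110.3857 units


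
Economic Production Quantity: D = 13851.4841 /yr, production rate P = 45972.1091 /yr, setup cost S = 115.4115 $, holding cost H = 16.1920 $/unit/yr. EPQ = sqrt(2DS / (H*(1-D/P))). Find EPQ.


1 - D/P = 1 - 0.3013 = 0.6987
H*(1-D/P) = 11.3133
2DS = 3197241.1144
EPQ = sqrt(282608.5752) = 531.6094

531.6094 units


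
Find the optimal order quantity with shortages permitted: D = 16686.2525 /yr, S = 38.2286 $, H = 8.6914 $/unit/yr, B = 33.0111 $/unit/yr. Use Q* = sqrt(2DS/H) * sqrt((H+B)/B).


sqrt(2DS/H) = 383.1279
sqrt((H+B)/B) = 1.1240
Q* = 383.1279 * 1.1240 = 430.6206

430.6206 units


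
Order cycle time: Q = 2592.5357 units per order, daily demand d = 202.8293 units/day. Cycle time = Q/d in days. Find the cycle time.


Cycle = 2592.5357 / 202.8293 = 12.7819

12.7819 days


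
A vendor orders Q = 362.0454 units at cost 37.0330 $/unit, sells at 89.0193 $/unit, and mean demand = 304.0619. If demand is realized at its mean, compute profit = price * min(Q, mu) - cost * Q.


Sales at mu = min(362.0454, 304.0619) = 304.0619
Revenue = 89.0193 * 304.0619 = 27067.3775
Total cost = 37.0330 * 362.0454 = 13407.6273
Profit = 27067.3775 - 13407.6273 = 13659.7502

13659.7502 $


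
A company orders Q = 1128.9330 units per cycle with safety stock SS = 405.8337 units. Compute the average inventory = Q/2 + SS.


Q/2 = 564.4665
Avg = 564.4665 + 405.8337 = 970.3002

970.3002 units


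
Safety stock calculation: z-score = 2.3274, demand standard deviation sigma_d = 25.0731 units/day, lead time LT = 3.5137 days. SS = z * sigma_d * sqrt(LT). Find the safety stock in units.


sqrt(LT) = sqrt(3.5137) = 1.8745
SS = 2.3274 * 25.0731 * 1.8745 = 109.3859

109.3859 units


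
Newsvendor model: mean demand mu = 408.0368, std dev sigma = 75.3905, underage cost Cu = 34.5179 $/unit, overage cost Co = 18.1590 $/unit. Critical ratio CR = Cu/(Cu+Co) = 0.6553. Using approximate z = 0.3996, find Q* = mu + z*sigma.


CR = Cu/(Cu+Co) = 34.5179/(34.5179+18.1590) = 0.6553
z = 0.3996
Q* = 408.0368 + 0.3996 * 75.3905 = 438.1628

438.1628 units


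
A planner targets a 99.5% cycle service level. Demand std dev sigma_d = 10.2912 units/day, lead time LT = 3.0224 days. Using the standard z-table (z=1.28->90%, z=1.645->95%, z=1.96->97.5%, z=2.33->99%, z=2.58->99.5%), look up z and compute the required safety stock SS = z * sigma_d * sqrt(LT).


From the table, SL = 99.5% corresponds to z = 2.58
sqrt(LT) = sqrt(3.0224) = 1.7385
SS = 2.58 * 10.2912 * 1.7385 = 46.1596

46.1596 units


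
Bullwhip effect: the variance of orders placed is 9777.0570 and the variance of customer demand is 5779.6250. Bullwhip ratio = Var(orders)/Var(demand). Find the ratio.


BW = 9777.0570 / 5779.6250 = 1.6916

1.6916


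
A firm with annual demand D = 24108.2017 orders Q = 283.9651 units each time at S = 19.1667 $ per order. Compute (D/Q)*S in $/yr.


Number of orders = D/Q = 84.8985
Cost = 84.8985 * 19.1667 = 1627.2234

1627.2234 $/yr


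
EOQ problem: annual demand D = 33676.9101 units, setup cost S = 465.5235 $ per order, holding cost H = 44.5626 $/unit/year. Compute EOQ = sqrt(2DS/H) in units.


2*D*S = 2 * 33676.9101 * 465.5235 = 31354786.1179
2*D*S/H = 703612.1348
EOQ = sqrt(703612.1348) = 838.8159

838.8159 units


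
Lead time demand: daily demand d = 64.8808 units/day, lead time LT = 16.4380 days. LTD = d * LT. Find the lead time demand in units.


LTD = 64.8808 * 16.4380 = 1066.5106

1066.5106 units


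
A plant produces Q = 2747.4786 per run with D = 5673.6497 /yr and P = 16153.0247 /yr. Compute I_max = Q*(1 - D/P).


D/P = 0.3512
1 - D/P = 0.6488
I_max = 2747.4786 * 0.6488 = 1782.4438

1782.4438 units


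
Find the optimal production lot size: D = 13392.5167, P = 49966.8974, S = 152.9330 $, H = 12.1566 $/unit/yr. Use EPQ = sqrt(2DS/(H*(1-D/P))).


1 - D/P = 1 - 0.2680 = 0.7320
H*(1-D/P) = 8.8983
2DS = 4096315.5130
EPQ = sqrt(460348.4399) = 678.4898

678.4898 units


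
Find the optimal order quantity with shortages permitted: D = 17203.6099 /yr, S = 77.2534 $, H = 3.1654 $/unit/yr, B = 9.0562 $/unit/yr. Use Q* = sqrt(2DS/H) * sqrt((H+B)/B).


sqrt(2DS/H) = 916.3667
sqrt((H+B)/B) = 1.1617
Q* = 916.3667 * 1.1617 = 1064.5359

1064.5359 units


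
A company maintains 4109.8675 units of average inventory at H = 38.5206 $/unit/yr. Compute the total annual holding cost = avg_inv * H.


Cost = 4109.8675 * 38.5206 = 158314.5620

158314.5620 $/yr


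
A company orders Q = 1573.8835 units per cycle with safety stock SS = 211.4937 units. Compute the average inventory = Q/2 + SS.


Q/2 = 786.9417
Avg = 786.9417 + 211.4937 = 998.4354

998.4354 units


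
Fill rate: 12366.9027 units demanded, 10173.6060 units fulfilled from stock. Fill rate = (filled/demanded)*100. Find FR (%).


FR = 10173.6060 / 12366.9027 * 100 = 82.2648

82.2648%


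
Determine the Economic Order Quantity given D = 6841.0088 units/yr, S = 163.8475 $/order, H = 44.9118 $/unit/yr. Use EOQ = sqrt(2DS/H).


2*D*S = 2 * 6841.0088 * 163.8475 = 2241764.3787
2*D*S/H = 49914.8192
EOQ = sqrt(49914.8192) = 223.4162

223.4162 units


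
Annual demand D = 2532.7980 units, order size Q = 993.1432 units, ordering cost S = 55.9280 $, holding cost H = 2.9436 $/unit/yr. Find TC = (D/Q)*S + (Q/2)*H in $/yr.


Ordering cost = D*S/Q = 142.6323
Holding cost = Q*H/2 = 1461.7082
TC = 142.6323 + 1461.7082 = 1604.3405

1604.3405 $/yr


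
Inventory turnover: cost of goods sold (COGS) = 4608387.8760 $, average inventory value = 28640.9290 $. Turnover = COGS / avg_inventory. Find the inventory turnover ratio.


Turnover = 4608387.8760 / 28640.9290 = 160.9022

160.9022


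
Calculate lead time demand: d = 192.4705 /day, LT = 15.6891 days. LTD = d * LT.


LTD = 192.4705 * 15.6891 = 3019.6889

3019.6889 units


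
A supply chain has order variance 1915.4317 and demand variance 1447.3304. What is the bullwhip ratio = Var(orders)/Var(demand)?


BW = 1915.4317 / 1447.3304 = 1.3234

1.3234


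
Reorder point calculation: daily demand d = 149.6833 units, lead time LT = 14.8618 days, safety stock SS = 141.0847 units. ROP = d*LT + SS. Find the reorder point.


d*LT = 149.6833 * 14.8618 = 2224.5633
ROP = 2224.5633 + 141.0847 = 2365.6480

2365.6480 units


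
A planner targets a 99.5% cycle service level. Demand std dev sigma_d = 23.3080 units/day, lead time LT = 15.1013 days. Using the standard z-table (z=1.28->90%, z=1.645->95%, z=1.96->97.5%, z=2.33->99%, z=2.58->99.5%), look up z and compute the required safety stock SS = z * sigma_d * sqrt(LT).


From the table, SL = 99.5% corresponds to z = 2.58
sqrt(LT) = sqrt(15.1013) = 3.8860
SS = 2.58 * 23.3080 * 3.8860 = 233.6856

233.6856 units


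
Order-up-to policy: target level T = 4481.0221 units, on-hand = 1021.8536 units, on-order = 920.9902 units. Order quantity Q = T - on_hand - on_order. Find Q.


Inventory position = OH + OO = 1021.8536 + 920.9902 = 1942.8438
Q = 4481.0221 - 1942.8438 = 2538.1783

2538.1783 units


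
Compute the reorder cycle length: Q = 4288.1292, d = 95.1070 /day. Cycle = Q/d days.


Cycle = 4288.1292 / 95.1070 = 45.0874

45.0874 days


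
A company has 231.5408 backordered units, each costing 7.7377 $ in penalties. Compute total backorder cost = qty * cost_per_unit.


Total = 231.5408 * 7.7377 = 1791.5932

1791.5932 $


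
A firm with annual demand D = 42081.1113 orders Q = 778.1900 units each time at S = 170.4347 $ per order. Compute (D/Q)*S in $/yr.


Number of orders = D/Q = 54.0756
Cost = 54.0756 * 170.4347 = 9216.3631

9216.3631 $/yr


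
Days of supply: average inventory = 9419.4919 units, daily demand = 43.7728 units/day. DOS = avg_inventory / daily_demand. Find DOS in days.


DOS = 9419.4919 / 43.7728 = 215.1905

215.1905 days


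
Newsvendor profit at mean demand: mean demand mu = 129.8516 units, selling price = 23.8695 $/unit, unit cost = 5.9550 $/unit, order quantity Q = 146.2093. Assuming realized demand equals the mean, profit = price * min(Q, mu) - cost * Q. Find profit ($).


Sales at mu = min(146.2093, 129.8516) = 129.8516
Revenue = 23.8695 * 129.8516 = 3099.4928
Total cost = 5.9550 * 146.2093 = 870.6764
Profit = 3099.4928 - 870.6764 = 2228.8164

2228.8164 $


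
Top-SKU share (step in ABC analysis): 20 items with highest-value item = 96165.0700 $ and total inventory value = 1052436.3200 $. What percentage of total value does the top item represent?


Top item = 96165.0700
Total = 1052436.3200
Percentage = 96165.0700 / 1052436.3200 * 100 = 9.1374

9.1374%


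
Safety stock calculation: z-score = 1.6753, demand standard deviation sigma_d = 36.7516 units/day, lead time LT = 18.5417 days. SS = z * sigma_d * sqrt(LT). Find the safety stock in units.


sqrt(LT) = sqrt(18.5417) = 4.3060
SS = 1.6753 * 36.7516 * 4.3060 = 265.1207

265.1207 units


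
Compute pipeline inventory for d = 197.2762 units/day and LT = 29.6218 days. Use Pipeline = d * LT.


Pipeline = 197.2762 * 29.6218 = 5843.6761

5843.6761 units


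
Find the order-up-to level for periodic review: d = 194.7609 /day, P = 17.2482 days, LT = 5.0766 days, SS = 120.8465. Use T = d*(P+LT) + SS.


P + LT = 22.3248
d*(P+LT) = 194.7609 * 22.3248 = 4347.9981
T = 4347.9981 + 120.8465 = 4468.8446

4468.8446 units


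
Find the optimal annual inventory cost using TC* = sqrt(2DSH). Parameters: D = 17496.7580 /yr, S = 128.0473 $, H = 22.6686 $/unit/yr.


2*D*S*H = 101574035.0651
TC* = sqrt(101574035.0651) = 10078.3945

10078.3945 $/yr


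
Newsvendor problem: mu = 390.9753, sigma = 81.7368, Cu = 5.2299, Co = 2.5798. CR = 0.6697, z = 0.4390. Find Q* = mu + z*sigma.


CR = Cu/(Cu+Co) = 5.2299/(5.2299+2.5798) = 0.6697
z = 0.4390
Q* = 390.9753 + 0.4390 * 81.7368 = 426.8578

426.8578 units


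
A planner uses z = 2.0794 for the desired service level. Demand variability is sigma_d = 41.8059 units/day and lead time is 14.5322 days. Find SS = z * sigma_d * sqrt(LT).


sqrt(LT) = sqrt(14.5322) = 3.8121
SS = 2.0794 * 41.8059 * 3.8121 = 331.3915

331.3915 units


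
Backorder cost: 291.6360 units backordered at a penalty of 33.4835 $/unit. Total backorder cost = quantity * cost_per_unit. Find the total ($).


Total = 291.6360 * 33.4835 = 9764.9940

9764.9940 $


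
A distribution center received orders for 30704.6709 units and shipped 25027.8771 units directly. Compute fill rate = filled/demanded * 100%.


FR = 25027.8771 / 30704.6709 * 100 = 81.5116

81.5116%


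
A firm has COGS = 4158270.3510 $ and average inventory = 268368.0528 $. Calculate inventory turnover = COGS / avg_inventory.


Turnover = 4158270.3510 / 268368.0528 = 15.4947

15.4947


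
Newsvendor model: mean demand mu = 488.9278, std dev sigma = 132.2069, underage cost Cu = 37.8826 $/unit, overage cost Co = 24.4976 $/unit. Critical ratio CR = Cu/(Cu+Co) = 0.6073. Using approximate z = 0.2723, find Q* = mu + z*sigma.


CR = Cu/(Cu+Co) = 37.8826/(37.8826+24.4976) = 0.6073
z = 0.2723
Q* = 488.9278 + 0.2723 * 132.2069 = 524.9277

524.9277 units


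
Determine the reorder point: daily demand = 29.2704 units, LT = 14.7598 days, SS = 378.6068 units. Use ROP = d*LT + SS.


d*LT = 29.2704 * 14.7598 = 432.0252
ROP = 432.0252 + 378.6068 = 810.6320

810.6320 units


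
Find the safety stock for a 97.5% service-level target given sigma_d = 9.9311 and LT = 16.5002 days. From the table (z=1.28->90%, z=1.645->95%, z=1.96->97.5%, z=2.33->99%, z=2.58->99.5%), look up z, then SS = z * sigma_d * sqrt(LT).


From the table, SL = 97.5% corresponds to z = 1.96
sqrt(LT) = sqrt(16.5002) = 4.0620
SS = 1.96 * 9.9311 * 4.0620 = 79.0675

79.0675 units


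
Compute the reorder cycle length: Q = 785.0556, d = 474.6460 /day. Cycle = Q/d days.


Cycle = 785.0556 / 474.6460 = 1.6540

1.6540 days


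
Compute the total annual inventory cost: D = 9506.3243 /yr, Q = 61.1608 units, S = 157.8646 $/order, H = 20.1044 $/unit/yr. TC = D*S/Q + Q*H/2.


Ordering cost = D*S/Q = 24537.1559
Holding cost = Q*H/2 = 614.8006
TC = 24537.1559 + 614.8006 = 25151.9565

25151.9565 $/yr


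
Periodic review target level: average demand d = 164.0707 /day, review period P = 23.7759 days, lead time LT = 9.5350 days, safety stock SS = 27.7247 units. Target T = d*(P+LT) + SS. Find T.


P + LT = 33.3109
d*(P+LT) = 164.0707 * 33.3109 = 5465.3427
T = 5465.3427 + 27.7247 = 5493.0674

5493.0674 units


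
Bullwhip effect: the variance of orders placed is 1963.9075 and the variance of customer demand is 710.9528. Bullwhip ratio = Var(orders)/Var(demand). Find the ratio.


BW = 1963.9075 / 710.9528 = 2.7624

2.7624


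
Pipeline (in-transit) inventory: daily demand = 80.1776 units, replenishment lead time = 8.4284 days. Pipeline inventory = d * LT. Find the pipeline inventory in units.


Pipeline = 80.1776 * 8.4284 = 675.7689

675.7689 units


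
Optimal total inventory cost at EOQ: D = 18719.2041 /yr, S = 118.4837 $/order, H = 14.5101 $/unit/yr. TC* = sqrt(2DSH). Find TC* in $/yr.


2*D*S*H = 64364498.3172
TC* = sqrt(64364498.3172) = 8022.7488

8022.7488 $/yr


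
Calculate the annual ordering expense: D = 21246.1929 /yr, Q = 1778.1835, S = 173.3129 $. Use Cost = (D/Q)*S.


Number of orders = D/Q = 11.9483
Cost = 11.9483 * 173.3129 = 2070.7870

2070.7870 $/yr


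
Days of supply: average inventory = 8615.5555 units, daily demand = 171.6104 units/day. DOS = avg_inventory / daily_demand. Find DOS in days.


DOS = 8615.5555 / 171.6104 = 50.2042

50.2042 days


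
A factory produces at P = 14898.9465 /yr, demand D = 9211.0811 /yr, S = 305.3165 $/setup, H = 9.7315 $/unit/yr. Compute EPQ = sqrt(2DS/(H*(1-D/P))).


1 - D/P = 1 - 0.6182 = 0.3818
H*(1-D/P) = 3.7151
2DS = 5624590.0853
EPQ = sqrt(1513970.2462) = 1230.4350

1230.4350 units


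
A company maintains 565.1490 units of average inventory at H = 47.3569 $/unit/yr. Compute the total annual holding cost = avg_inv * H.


Cost = 565.1490 * 47.3569 = 26763.7047

26763.7047 $/yr


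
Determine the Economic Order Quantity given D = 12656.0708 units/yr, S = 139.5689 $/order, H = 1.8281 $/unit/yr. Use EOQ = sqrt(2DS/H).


2*D*S = 2 * 12656.0708 * 139.5689 = 3532787.7598
2*D*S/H = 1932491.5266
EOQ = sqrt(1932491.5266) = 1390.1408

1390.1408 units


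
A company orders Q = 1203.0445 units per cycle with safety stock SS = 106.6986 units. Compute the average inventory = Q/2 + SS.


Q/2 = 601.5222
Avg = 601.5222 + 106.6986 = 708.2208

708.2208 units


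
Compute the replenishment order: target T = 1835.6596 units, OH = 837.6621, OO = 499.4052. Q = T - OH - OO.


Inventory position = OH + OO = 837.6621 + 499.4052 = 1337.0673
Q = 1835.6596 - 1337.0673 = 498.5923

498.5923 units


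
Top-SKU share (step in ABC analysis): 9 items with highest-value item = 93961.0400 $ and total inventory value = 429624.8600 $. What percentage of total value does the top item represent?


Top item = 93961.0400
Total = 429624.8600
Percentage = 93961.0400 / 429624.8600 * 100 = 21.8705

21.8705%


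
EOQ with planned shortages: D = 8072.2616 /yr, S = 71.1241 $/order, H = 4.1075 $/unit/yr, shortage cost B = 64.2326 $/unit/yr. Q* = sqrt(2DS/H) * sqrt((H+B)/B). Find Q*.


sqrt(2DS/H) = 528.7279
sqrt((H+B)/B) = 1.0315
Q* = 528.7279 * 1.0315 = 545.3713

545.3713 units


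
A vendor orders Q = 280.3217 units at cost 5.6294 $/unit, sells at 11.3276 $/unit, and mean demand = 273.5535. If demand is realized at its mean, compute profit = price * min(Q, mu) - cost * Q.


Sales at mu = min(280.3217, 273.5535) = 273.5535
Revenue = 11.3276 * 273.5535 = 3098.7046
Total cost = 5.6294 * 280.3217 = 1578.0430
Profit = 3098.7046 - 1578.0430 = 1520.6616

1520.6616 $


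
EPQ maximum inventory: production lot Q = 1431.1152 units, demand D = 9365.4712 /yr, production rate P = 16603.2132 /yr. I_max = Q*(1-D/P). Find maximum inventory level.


D/P = 0.5641
1 - D/P = 0.4359
I_max = 1431.1152 * 0.4359 = 623.8577

623.8577 units


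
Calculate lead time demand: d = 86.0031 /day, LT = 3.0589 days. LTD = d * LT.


LTD = 86.0031 * 3.0589 = 263.0749

263.0749 units


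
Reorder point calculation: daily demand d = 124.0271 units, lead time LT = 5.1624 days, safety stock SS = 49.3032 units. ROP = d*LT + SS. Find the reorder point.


d*LT = 124.0271 * 5.1624 = 640.2775
ROP = 640.2775 + 49.3032 = 689.5807

689.5807 units


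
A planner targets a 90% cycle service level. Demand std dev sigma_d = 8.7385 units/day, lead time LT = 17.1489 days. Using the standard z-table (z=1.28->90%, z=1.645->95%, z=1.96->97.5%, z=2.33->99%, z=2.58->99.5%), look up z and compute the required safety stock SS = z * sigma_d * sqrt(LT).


From the table, SL = 90% corresponds to z = 1.28
sqrt(LT) = sqrt(17.1489) = 4.1411
SS = 1.28 * 8.7385 * 4.1411 = 46.3196

46.3196 units


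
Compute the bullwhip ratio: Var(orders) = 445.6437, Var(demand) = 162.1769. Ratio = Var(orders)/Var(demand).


BW = 445.6437 / 162.1769 = 2.7479

2.7479


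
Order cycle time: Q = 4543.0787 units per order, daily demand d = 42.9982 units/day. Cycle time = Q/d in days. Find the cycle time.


Cycle = 4543.0787 / 42.9982 = 105.6574

105.6574 days


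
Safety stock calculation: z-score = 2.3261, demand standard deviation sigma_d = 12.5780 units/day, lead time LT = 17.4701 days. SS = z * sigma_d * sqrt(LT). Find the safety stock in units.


sqrt(LT) = sqrt(17.4701) = 4.1797
SS = 2.3261 * 12.5780 * 4.1797 = 122.2891

122.2891 units


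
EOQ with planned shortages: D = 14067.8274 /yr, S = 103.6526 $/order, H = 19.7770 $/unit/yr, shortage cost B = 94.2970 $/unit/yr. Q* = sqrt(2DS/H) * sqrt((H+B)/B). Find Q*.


sqrt(2DS/H) = 384.0064
sqrt((H+B)/B) = 1.0999
Q* = 384.0064 * 1.0999 = 422.3600

422.3600 units


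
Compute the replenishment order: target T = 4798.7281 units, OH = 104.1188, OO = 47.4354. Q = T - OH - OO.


Inventory position = OH + OO = 104.1188 + 47.4354 = 151.5542
Q = 4798.7281 - 151.5542 = 4647.1739

4647.1739 units


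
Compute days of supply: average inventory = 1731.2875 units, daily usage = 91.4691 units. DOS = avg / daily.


DOS = 1731.2875 / 91.4691 = 18.9276

18.9276 days


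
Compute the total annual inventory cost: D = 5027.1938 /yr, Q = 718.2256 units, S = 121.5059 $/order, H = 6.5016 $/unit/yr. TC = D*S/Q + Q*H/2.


Ordering cost = D*S/Q = 850.4761
Holding cost = Q*H/2 = 2334.8078
TC = 850.4761 + 2334.8078 = 3185.2839

3185.2839 $/yr


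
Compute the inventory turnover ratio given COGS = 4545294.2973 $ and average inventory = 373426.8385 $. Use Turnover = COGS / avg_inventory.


Turnover = 4545294.2973 / 373426.8385 = 12.1718

12.1718


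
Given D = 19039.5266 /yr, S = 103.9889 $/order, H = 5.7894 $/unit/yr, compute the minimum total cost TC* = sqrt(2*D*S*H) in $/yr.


2*D*S*H = 22924859.4929
TC* = sqrt(22924859.4929) = 4787.9912

4787.9912 $/yr


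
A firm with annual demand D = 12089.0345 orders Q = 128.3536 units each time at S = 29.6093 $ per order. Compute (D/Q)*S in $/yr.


Number of orders = D/Q = 94.1854
Cost = 94.1854 * 29.6093 = 2788.7636

2788.7636 $/yr


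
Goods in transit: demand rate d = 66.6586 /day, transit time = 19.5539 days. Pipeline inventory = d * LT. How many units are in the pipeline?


Pipeline = 66.6586 * 19.5539 = 1303.4356

1303.4356 units


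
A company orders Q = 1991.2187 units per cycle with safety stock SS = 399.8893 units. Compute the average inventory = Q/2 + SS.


Q/2 = 995.6093
Avg = 995.6093 + 399.8893 = 1395.4986

1395.4986 units


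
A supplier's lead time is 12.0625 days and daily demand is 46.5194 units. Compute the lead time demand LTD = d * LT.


LTD = 46.5194 * 12.0625 = 561.1403

561.1403 units


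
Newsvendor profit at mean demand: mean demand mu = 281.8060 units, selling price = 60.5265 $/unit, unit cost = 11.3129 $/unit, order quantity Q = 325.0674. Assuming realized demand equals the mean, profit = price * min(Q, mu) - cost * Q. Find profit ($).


Sales at mu = min(325.0674, 281.8060) = 281.8060
Revenue = 60.5265 * 281.8060 = 17056.7309
Total cost = 11.3129 * 325.0674 = 3677.4550
Profit = 17056.7309 - 3677.4550 = 13379.2759

13379.2759 $
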